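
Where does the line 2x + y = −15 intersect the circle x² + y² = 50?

Substitute y = −2x − 15:
5x² + 60x + 175 = 0  ⟹  x² + 12x + 35 = 0
x = −5 or x = −7, giving (−5, −5) and (−7, −1).

(−7, −1) and (−5, −5)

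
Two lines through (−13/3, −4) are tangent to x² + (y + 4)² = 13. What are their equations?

3x − 2y = −5 and 3x + 2y = −21

A line y − (−4) = m(x − (−13/3)) is tangent when its distance from (0, −4) is √13:
(13/3m − (0))² = 13(m² + 1)
4m² − 9 = 0, so m = 3/2 or m = −3/2.
With m = 3/2: 3x − 2y = −5. With m = −3/2: 3x + 2y = −21.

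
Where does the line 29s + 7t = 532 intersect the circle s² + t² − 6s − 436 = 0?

Express t = (532 − 29s)/7 and substitute into the circle:
890s² − 31150s + 261660 = 0  ⟹  s² − 35s + 294 = 0
s = 21 or s = 14, giving (21, −11) and (14, 18).

(14, 18) and (21, −11)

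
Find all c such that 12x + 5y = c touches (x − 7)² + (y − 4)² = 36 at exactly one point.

The line touches the circle iff its distance from (7, 4) is 6:
|12·7 + 5·4 − c| / √169 = 6
|c − (104)| = 6·13, so c = 182 or c = 26.

c = 26 or c = 182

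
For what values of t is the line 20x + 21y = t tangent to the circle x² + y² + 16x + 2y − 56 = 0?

t = −500 or t = 138

Tangency holds when the distance from the centre (−8, −1) to the line equals the radius 11:
|20·(−8) + 21·(−1) − t| / √841 = 11
|t − (−181)| = 11·29, so t = 138 or t = −500.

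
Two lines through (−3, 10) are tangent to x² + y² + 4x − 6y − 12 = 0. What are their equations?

Let a tangent through (−3, 10) have slope m. Its distance from (−2, 3) must equal 5:
[m·(1) − (−7)]² = 25(m² + 1)
12m² − 7m − 12 = 0, so m = 4/3 or m = −3/4.
With m = 4/3: 4x − 3y = −42. With m = −3/4: 3x + 4y = 31.

4x − 3y = −42 and 3x + 4y = 31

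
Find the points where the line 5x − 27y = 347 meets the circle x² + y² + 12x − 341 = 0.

(−17, −16) and (10, −11)

From the line, y = (−347 + 5x)/27. Substituting:
754x² + 5278x − 128180 = 0  ⟹  x² + 7x − 170 = 0
x = 10 or x = −17, giving (10, −11) and (−17, −16).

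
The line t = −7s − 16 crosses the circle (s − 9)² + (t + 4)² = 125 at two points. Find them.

(−2, −2) and (−1, −9)

Express t = −7s − 16 and substitute into the circle:
50s² + 150s + 100 = 0  ⟹  s² + 3s + 2 = 0
s = −1 or s = −2, giving (−1, −9) and (−2, −2).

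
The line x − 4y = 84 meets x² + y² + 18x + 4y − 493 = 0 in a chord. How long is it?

Centre (−9, −2), r² = 578. Perpendicular distance d from centre to line = |−85| / √17 = 85/√17.
Half the chord is √(r² − d²) = √(153), so the full chord is 6√17.

6√17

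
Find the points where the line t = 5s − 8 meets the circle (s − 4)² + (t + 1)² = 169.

Express t = 5s − 8 and substitute into the circle:
26s² − 78s − 104 = 0  ⟹  s² − 3s − 4 = 0
s = 4 or s = −1, giving (4, 12) and (−1, −13).

(−1, −13) and (4, 12)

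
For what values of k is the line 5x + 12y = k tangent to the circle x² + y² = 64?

For a tangent, require d(centre, line) = r = 8.
|5·0 + 12·0 − k| / √169 = 8
|k| = 8·13, so k = 104 or k = −104.

k = −104 or k = 104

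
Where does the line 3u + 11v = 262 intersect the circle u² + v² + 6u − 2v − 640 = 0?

Express v = (262 − 3u)/11 and substitute into the circle:
130u² − 780u − 14560 = 0  ⟹  u² − 6u − 112 = 0
u = 14 or u = −8, giving (14, 20) and (−8, 26).

(−8, 26) and (14, 20)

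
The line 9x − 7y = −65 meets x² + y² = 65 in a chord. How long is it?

√130

Centre (0, 0), r² = 65. Perpendicular distance d from centre to line = |65| / √130 = 65/√130.
Half the chord is √(r² − d²) = √(65/2), so the full chord is √130.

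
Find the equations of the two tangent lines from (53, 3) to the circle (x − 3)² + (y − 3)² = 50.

x + 7y = 74 and x − 7y = 32

Let a tangent through (53, 3) have slope m. Its distance from (3, 3) must equal 5√2:
(−50m − (0))² = 50(m² + 1)
49m² − 1 = 0, so m = −1/7 or m = 1/7.
With m = −1/7: x + 7y = 74. With m = 1/7: x − 7y = 32.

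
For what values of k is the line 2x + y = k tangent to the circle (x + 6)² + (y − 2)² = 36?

For a tangent, require d(centre, line) = r = 6.
|2·(−6) + 1·2 − k| / √5 = 6
|k − (−10)| = 6√5.

k = −10 ± 6√5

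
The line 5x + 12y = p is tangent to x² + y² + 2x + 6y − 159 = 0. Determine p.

p = −210 or p = 128

Tangency holds when the distance from the centre (−1, −3) to the line equals the radius 13:
|5·(−1) + 12·(−3) − p| / √169 = 13
|p − (−41)| = 13·13, so p = 128 or p = −210.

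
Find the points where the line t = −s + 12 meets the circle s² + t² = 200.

Express t = −s + 12 and substitute into the circle:
2s² − 24s − 56 = 0  ⟹  s² − 12s − 28 = 0
s = 14 or s = −2, giving (14, −2) and (−2, 14).

(−2, 14) and (14, −2)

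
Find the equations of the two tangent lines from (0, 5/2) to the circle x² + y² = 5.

x + 2y = 5 and x − 2y = −5

Let a tangent through (0, 5/2) have slope m. Its distance from (0, 0) must equal √5:
(0m − (−5/2))² = 5(m² + 1)
4m² − 1 = 0, so m = −1/2 or m = 1/2.
With m = −1/2: x + 2y = 5. With m = 1/2: x − 2y = −5.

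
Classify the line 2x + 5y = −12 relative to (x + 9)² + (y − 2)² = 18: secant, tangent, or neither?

d² = (2·(−9) + 5·2 − (−12))²/29 = 16/29; r² = 18.
Since d² < r², the line cuts the circle twice.

secant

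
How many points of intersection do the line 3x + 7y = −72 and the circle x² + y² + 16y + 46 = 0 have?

Substituting the line into the circle gives 58x² + 96x − 626 = 0.
Δ = 9216 − (−145232) = 154448.
Two real roots: the line is a secant.

2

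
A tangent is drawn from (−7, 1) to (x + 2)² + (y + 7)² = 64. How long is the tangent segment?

With centre O = (−2, −7), |OP|² = 89 and r² = 64.
The tangent meets the radius at right angles, so tangent² = |PO|² − r² = 89 − 64 = 25.

5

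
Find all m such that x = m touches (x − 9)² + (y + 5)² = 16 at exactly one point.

m = 5 or m = 13

Tangency holds when the distance from the centre (9, −5) to the line equals the radius 4:
|1·9 + 0·(−5) − m| / √1 = 4
|m − (9)| = 4, so m = 13 or m = 5.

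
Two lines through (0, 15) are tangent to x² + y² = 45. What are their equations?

2x − y = −15 and 2x + y = 15

Let a tangent through (0, 15) have slope m. Its distance from (0, 0) must equal 3√5:
(0m − (−15))² = 45(m² + 1)
m² − 4 = 0, so m = 2 or m = −2.
With m = 2: 2x − y = −15. With m = −2: 2x + y = 15.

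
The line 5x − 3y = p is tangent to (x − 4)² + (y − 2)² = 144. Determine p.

p = 14 ± 12√34

The line touches the circle iff its distance from (4, 2) is 12:
|5·4 − 3·2 − p| / √34 = 12
|p − (14)| = 12√34.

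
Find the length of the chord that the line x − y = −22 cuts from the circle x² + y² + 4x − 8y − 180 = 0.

12√2

Substitute y = x + 22:
2x² + 40x + 128 = 0  ⟹  x² + 20x + 64 = 0
x = −4 or x = −16, giving (−4, 18) and (−16, 6).
Chord length = distance between (−4, 18) and (−16, 6) = √288 = 12√2.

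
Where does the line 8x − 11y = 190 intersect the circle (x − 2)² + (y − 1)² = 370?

(−1, −18) and (21, −2)

Substitute y = (−190 + 8x)/11:
185x² − 3700x − 3885 = 0  ⟹  x² − 20x − 21 = 0
x = 21 or x = −1, giving (21, −2) and (−1, −18).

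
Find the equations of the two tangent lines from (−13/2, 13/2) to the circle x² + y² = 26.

A line y − (13/2) = m(x − (−13/2)) is tangent when its distance from (0, 0) is √26:
(13/2m − (−13/2))² = 26(m² + 1)
5m² + 26m + 5 = 0, so m = −1/5 or m = −5.
With m = −1/5: x + 5y = 26. With m = −5: 5x + y = −26.

x + 5y = 26 and 5x + y = −26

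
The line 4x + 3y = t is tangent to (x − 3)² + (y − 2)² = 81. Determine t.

t = −27 or t = 63

The line touches the circle iff its distance from (3, 2) is 9:
|4·3 + 3·2 − t| / √25 = 9
|t − (18)| = 9·5, so t = 63 or t = −27.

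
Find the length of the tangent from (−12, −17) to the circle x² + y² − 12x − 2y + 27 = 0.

√638

The centre is (6, 1) and r = √10. The square of the distance from P to the centre is 324 + 324 = 648.
By the tangent–radius right angle, tangent length = √(|PO|² − r²) = √638.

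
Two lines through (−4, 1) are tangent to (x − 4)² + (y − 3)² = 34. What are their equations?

Let a tangent through (−4, 1) have slope m. Its distance from (4, 3) must equal √34:
(8m − (2))² = 34(m² + 1)
15m² − 16m − 15 = 0, so m = 5/3 or m = −3/5.
Through (−4, 1) these give 5x − 3y = −23 and 3x + 5y = −7.

5x − 3y = −23 and 3x + 5y = −7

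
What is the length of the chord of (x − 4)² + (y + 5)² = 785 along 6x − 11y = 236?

4√157

Centre (4, −5), r² = 785. Perpendicular distance d from centre to line = |−157| / √157 = 157/√157.
Chord = 2√(r² − d²) = 2·√(628) = 4√157.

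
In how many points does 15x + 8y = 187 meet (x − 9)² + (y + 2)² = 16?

Substituting the line into the circle gives 289x² − 7242x + 45369 = 0.
Δ = 52446564 − 52446564 = 0.
A repeated root: the line is tangent.

1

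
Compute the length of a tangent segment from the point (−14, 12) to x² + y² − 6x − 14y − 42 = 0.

√214

With centre O = (3, 7), |OP|² = 314 and r² = 100.
By the tangent–radius right angle, tangent length = √(|PO|² − r²) = √214.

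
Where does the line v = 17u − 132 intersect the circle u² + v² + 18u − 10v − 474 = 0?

Express v = 17u − 132 and substitute into the circle:
290u² − 4640u + 18270 = 0  ⟹  u² − 16u + 63 = 0
u = 9 or u = 7, giving (9, 21) and (7, −13).

(7, −13) and (9, 21)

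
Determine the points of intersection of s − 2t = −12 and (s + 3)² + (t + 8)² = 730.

Substitute t = (12 + s)/2:
5s² + 80s − 2100 = 0  ⟹  s² + 16s − 420 = 0
s = 14 or s = −30, giving (14, 13) and (−30, −9).

(−30, −9) and (14, 13)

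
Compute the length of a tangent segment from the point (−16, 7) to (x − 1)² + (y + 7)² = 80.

Centre (1, −7), r² = 80. |PO|² = (−17)² + (14)² = 485.
By the tangent–radius right angle, tangent length = √(|PO|² − r²) = √405 = 9√5.

9√5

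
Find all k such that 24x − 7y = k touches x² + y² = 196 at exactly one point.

The line touches the circle iff its distance from (0, 0) is 14:
|24·0 − 7·0 − k| / √625 = 14
|k| = 14·25, so k = 350 or k = −350.

k = −350 or k = 350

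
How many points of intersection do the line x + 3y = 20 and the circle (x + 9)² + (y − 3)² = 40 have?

Substituting the line into the circle gives 10x² + 140x + 490 = 0.
Δ = 19600 − 19600 = 0.
A repeated root: the line is tangent.

1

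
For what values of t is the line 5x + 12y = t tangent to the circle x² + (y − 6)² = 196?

The line touches the circle iff its distance from (0, 6) is 14:
|5·0 + 12·6 − t| / √169 = 14
|t − (72)| = 14·13, so t = 254 or t = −110.

t = −110 or t = 254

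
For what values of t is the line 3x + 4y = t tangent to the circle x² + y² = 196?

t = −70 or t = 70

The line touches the circle iff its distance from (0, 0) is 14:
|3·0 + 4·0 − t| / √25 = 14
|t| = 14·5, so t = 70 or t = −70.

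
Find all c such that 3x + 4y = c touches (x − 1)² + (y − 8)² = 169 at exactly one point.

For a tangent, require d(centre, line) = r = 13.
|3·1 + 4·8 − c| / √25 = 13
|c − (35)| = 13·5, so c = 100 or c = −30.

c = −30 or c = 100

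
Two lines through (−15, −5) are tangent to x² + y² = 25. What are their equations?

3x − 4y = −25 and y = −5

Let a tangent through (−15, −5) have slope m. Its distance from (0, 0) must equal 5:
[m·(15) − (5)]² = 25(m² + 1)
4m² − 3m = 0, so m = 3/4 or m = 0.
With m = 3/4: 3x − 4y = −25. With m = 0: y = −5.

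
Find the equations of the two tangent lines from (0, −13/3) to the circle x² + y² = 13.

Let a tangent through (0, −13/3) have slope m. Its distance from (0, 0) must equal √13:
(0m − (13/3))² = 13(m² + 1)
9m² − 4 = 0, so m = −2/3 or m = 2/3.
Through (0, −13/3) these give 2x + 3y = −13 and 2x − 3y = 13.

2x + 3y = −13 and 2x − 3y = 13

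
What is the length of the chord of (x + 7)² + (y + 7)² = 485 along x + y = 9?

The distance from (−7, −7) to the line is 23/√2, and r² = 485.
Chord = 2√(r² − d²) = 2·√(441/2) = 21√2.

21√2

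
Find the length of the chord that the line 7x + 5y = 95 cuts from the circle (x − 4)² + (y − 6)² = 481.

5√74

Centre (4, 6), r² = 481. Perpendicular distance d from centre to line = |−37| / √74 = 37/√74.
Half the chord is √(r² − d²) = √(925/2), so the full chord is 5√74.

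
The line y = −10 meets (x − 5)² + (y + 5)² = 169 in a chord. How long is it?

24

Substitute y = −10:
x² − 10x − 119 = 0
x = 17 or x = −7, giving (17, −10) and (−7, −10).
Chord length = distance between (17, −10) and (−7, −10) = √576 = 24.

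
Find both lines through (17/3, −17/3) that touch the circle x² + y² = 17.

Write the tangent as mx − y + (−17/3 − m·(17/3)) = 0 and set its distance from the centre to √17:
(−17/3m − (17/3))² = 17(m² + 1)
4m² + 17m + 4 = 0, so m = −4 or m = −1/4.
Through (17/3, −17/3) these give 4x + y = 17 and x + 4y = −17.

4x + y = 17 and x + 4y = −17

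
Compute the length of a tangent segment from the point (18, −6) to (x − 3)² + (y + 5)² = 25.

Centre (3, −5), r² = 25. |PO|² = (15)² + (−1)² = 226.
Power of the point: PT² = |PO|² − r² = 201, so PT = √201.

√201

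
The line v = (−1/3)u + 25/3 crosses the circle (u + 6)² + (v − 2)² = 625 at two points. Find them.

(−26, 17) and (19, 2)

From the line, v = (25 − u)/3. Substituting:
10u² + 70u − 4940 = 0  ⟹  u² + 7u − 494 = 0
u = 19 or u = −26, giving (19, 2) and (−26, 17).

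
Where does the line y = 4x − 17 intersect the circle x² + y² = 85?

Express y = 4x − 17 and substitute into the circle:
17x² − 136x + 204 = 0  ⟹  x² − 8x + 12 = 0
x = 6 or x = 2, giving (6, 7) and (2, −9).

(2, −9) and (6, 7)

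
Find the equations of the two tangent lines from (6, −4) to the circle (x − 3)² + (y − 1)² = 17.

Write the tangent as mx − y + (−4 − m·(6)) = 0 and set its distance from the centre to √17:
(−3m − (5))² = 17(m² + 1)
4m² − 15m − 4 = 0, so m = 4 or m = −1/4.
With m = 4: 4x − y = 28. With m = −1/4: x + 4y = −10.

4x − y = 28 and x + 4y = −10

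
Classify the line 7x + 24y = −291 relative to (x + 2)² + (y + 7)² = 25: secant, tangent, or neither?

secant

Substituting the line into the circle gives 625x² + 4026x + 3033 = 0.
Δ = 16208676 − 7582500 = 8626176.
Two real roots: the line is a secant.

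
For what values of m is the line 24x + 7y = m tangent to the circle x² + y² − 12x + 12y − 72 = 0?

m = −198 or m = 402

Tangency holds when the distance from the centre (6, −6) to the line equals the radius 12:
|24·6 + 7·(−6) − m| / √625 = 12
|m − (102)| = 12·25, so m = 402 or m = −198.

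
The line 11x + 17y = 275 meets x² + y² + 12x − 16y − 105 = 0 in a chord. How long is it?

√410

From the line, y = (275 − 11x)/17. Substituting:
410x² + 410x − 29520 = 0  ⟹  x² + x − 72 = 0
x = 8 or x = −9, giving (8, 11) and (−9, 22).
|(8, 11) − (−9, 22)| = √((17)² + (−11)²) = √410.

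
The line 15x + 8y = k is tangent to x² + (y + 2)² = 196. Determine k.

k = −254 or k = 222

The line touches the circle iff its distance from (0, −2) is 14:
|15·0 + 8·(−2) − k| / √289 = 14
|k − (−16)| = 14·17, so k = 222 or k = −254.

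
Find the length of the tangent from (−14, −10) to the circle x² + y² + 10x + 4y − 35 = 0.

9

The centre is (−5, −2) and r = 8. The square of the distance from P to the centre is 81 + 64 = 145.
Power of the point: PT² = |PO|² − r² = 81, so PT = 9.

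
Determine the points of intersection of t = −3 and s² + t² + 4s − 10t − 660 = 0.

Express t = −3 and substitute into the circle:
s² + 4s − 621 = 0
s = 23 or s = −27, giving (23, −3) and (−27, −3).

(−27, −3) and (23, −3)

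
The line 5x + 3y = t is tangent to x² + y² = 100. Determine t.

t = ±10√34

The line touches the circle iff its distance from (0, 0) is 10:
|5·0 + 3·0 − t| / √34 = 10
|t| = 10√34.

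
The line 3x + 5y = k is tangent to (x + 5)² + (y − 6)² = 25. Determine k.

k = 15 ± 5√34

Tangency holds when the distance from the centre (−5, 6) to the line equals the radius 5:
|3·(−5) + 5·6 − k| / √34 = 5
|k − (15)| = 5√34.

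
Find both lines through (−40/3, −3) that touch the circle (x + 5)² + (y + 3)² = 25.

A line y − (−3) = m(x − (−40/3)) is tangent when its distance from (−5, −3) is 5:
(25/3m − (0))² = 25(m² + 1)
16m² − 9 = 0, so m = −3/4 or m = 3/4.
Through (−40/3, −3) these give 3x + 4y = −52 and 3x − 4y = −28.

3x + 4y = −52 and 3x − 4y = −28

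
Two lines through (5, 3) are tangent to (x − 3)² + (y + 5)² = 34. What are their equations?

A line y − (3) = m(x − (5)) is tangent when its distance from (3, −5) is √34:
[m·(−2) − (−8)]² = 34(m² + 1)
15m² + 16m − 15 = 0, so m = −5/3 or m = 3/5.
Through (5, 3) these give 5x + 3y = 34 and 3x − 5y = 0.

5x + 3y = 34 and 3x − 5y = 0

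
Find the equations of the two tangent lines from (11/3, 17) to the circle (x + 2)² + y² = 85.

9x + 2y = 67 and 6x − 7y = −97

Write the tangent as mx − y + (17 − m·(11/3)) = 0 and set its distance from the centre to √85:
[m·(−17/3) − (−17)]² = 85(m² + 1)
14m² + 51m − 54 = 0, so m = −9/2 or m = 6/7.
With m = −9/2: 9x + 2y = 67. With m = 6/7: 6x − 7y = −97.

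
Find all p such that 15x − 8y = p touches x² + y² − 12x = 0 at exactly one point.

p = −12 or p = 192

The line touches the circle iff its distance from (6, 0) is 6:
|15·6 − 8·0 − p| / √289 = 6
|p − (90)| = 6·17, so p = 192 or p = −12.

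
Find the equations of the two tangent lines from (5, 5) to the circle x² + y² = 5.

Write the tangent as mx − y + (5 − m·(5)) = 0 and set its distance from the centre to √5:
(−5m − (−5))² = 5(m² + 1)
2m² − 5m + 2 = 0, so m = 2 or m = 1/2.
Through (5, 5) these give 2x − y = 5 and x − 2y = −5.

2x − y = 5 and x − 2y = −5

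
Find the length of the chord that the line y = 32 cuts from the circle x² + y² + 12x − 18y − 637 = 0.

The distance from (−6, 9) to the line is 23, and r² = 754.
Chord = 2√(r² − d²) = 2·√(225) = 30.

30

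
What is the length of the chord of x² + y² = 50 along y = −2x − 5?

6√5

Substitute y = −2x − 5:
5x² + 20x − 25 = 0  ⟹  x² + 4x − 5 = 0
x = 1 or x = −5, giving (1, −7) and (−5, 5).
Chord length = distance between (1, −7) and (−5, 5) = √180 = 6√5.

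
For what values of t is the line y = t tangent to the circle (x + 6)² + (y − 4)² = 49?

t = −3 or t = 11

The line touches the circle iff its distance from (−6, 4) is 7:
|0·(−6) + 1·4 − t| / √1 = 7
|t − (4)| = 7, so t = 11 or t = −3.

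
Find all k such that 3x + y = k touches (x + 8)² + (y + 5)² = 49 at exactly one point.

k = −29 ± 7√10

The line touches the circle iff its distance from (−8, −5) is 7:
|3·(−8) + 1·(−5) − k| / √10 = 7
|k − (−29)| = 7√10.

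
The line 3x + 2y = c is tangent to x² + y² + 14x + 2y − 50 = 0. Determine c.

c = −23 ± 10√13

The line touches the circle iff its distance from (−7, −1) is 10:
|3·(−7) + 2·(−1) − c| / √13 = 10
|c − (−23)| = 10√13.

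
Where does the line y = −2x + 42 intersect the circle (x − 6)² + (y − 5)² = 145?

(14, 14) and (18, 6)

From the line, y = −2x + 42. Substituting:
5x² − 160x + 1260 = 0  ⟹  x² − 32x + 252 = 0
x = 18 or x = 14, giving (18, 6) and (14, 14).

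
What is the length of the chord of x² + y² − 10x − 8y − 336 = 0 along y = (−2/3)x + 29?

4√13

Express y = (87 − 2x)/3 and substitute into the circle:
13x² − 390x + 2457 = 0  ⟹  x² − 30x + 189 = 0
x = 21 or x = 9, giving (21, 15) and (9, 23).
Chord length = distance between (21, 15) and (9, 23) = √208 = 4√13.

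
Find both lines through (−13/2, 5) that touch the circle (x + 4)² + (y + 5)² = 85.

6x − 7y = −74 and 2x + 9y = 32

Write the tangent as mx − y + (5 − m·(−13/2)) = 0 and set its distance from the centre to √85:
[m·(5/2) − (−10)]² = 85(m² + 1)
63m² − 40m − 12 = 0, so m = 6/7 or m = −2/9.
Through (−13/2, 5) these give 6x − 7y = −74 and 2x + 9y = 32.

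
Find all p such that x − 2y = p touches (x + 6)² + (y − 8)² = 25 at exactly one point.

p = −22 ± 5√5

Tangency holds when the distance from the centre (−6, 8) to the line equals the radius 5:
|1·(−6) − 2·8 − p| / √5 = 5
|p − (−22)| = 5√5.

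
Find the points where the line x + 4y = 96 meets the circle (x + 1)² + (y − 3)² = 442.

Substitute y = (96 − x)/4:
17x² − 136x = 0  ⟹  x² − 8x = 0
x = 8 or x = 0, giving (8, 22) and (0, 24).

(0, 24) and (8, 22)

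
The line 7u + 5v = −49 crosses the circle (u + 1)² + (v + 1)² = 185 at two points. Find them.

Substitute v = (−49 − 7u)/5:
74u² + 666u − 2664 = 0  ⟹  u² + 9u − 36 = 0
u = 3 or u = −12, giving (3, −14) and (−12, 7).

(−12, 7) and (3, −14)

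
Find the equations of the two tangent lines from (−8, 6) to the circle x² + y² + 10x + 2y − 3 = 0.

Let a tangent through (−8, 6) have slope m. Its distance from (−5, −1) must equal √29:
(3m − (−7))² = 29(m² + 1)
10m² − 21m − 10 = 0, so m = 5/2 or m = −2/5.
With m = 5/2: 5x − 2y = −52. With m = −2/5: 2x + 5y = 14.

5x − 2y = −52 and 2x + 5y = 14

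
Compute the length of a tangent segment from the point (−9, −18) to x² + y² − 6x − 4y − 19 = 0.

The centre is (3, 2) and r = 4√2. The square of the distance from P to the centre is 144 + 400 = 544.
Power of the point: PT² = |PO|² − r² = 512, so PT = 16√2.

16√2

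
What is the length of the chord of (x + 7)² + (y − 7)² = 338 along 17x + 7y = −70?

The distance from (−7, 7) to the line is 0/√338, and r² = 338.
Chord = 2√(r² − d²) = 2·√(338) = 26√2.

26√2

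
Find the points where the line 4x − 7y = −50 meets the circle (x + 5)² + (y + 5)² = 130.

Express y = (50 + 4x)/7 and substitute into the circle:
65x² + 1170x + 2080 = 0  ⟹  x² + 18x + 32 = 0
x = −2 or x = −16, giving (−2, 6) and (−16, −2).

(−16, −2) and (−2, 6)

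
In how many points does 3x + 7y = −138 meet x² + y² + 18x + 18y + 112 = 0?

2

Substituting the line into the circle gives 58x² + 1332x + 7144 = 0.
Δ = 1774224 − 1657408 = 116816.
Two real roots: the line is a secant.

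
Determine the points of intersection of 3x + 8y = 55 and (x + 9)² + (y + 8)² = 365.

(−11, 11) and (5, 5)

Substitute y = (55 − 3x)/8:
73x² + 438x − 4015 = 0  ⟹  x² + 6x − 55 = 0
x = 5 or x = −11, giving (5, 5) and (−11, 11).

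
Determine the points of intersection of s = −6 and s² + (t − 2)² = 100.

The line gives s = −6. Substituting into the circle:
t² − 4t − 60 = 0
t = 10 or t = −6, giving (−6, 10) and (−6, −6).

(−6, −6) and (−6, 10)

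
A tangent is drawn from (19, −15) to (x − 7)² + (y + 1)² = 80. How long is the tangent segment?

2√65

With centre O = (7, −1), |OP|² = 340 and r² = 80.
Power of the point: PT² = |PO|² − r² = 260, so PT = 2√65.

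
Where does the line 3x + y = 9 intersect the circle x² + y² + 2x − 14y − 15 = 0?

(−2, 15) and (3, 0)

Substitute y = −3x + 9:
10x² − 10x − 60 = 0  ⟹  x² − x − 6 = 0
x = 3 or x = −2, giving (3, 0) and (−2, 15).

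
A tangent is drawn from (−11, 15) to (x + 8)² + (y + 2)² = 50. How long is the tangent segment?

Centre (−8, −2), r² = 50. |PO|² = (−3)² + (17)² = 298.
Power of the point: PT² = |PO|² − r² = 248, so PT = 2√62.

2√62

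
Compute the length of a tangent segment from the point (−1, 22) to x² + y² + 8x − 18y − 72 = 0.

3

Centre (−4, 9), r² = 169. |PO|² = (3)² + (13)² = 178.
The tangent meets the radius at right angles, so tangent² = |PO|² − r² = 178 − 169 = 9.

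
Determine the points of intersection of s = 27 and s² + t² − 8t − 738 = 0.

The line gives s = 27. Substituting into the circle:
t² − 8t − 9 = 0
t = 9 or t = −1, giving (27, 9) and (27, −1).

(27, −1) and (27, 9)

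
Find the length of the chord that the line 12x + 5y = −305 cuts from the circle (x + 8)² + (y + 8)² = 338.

26

From the line, y = (−305 − 12x)/5. Substituting:
169x² + 6760x + 63375 = 0  ⟹  x² + 40x + 375 = 0
x = −15 or x = −25, giving (−15, −25) and (−25, −1).
Chord length = distance between (−15, −25) and (−25, −1) = √676 = 26.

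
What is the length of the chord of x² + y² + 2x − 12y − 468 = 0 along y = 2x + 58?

2√5

Substitute y = 2x + 58:
5x² + 210x + 2200 = 0  ⟹  x² + 42x + 440 = 0
x = −20 or x = −22, giving (−20, 18) and (−22, 14).
|(−20, 18) − (−22, 14)| = √((2)² + (4)²) = 2√5.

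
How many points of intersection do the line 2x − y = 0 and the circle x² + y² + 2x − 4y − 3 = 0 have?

2

d² = (2·(−1) − 1·2 − (0))²/5 = 16/5; r² = 8.
Since d² < r², the line cuts the circle twice.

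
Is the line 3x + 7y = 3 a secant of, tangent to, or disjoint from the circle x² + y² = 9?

Centre (0, 0), r² = 9. Distance² from centre to line = (−3)²/58 = 9/58.
Since d² < r², the line cuts the circle twice.

secant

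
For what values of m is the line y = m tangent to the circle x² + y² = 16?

m = −4 or m = 4

The line touches the circle iff its distance from (0, 0) is 4:
|0·0 + 1·0 − m| / √1 = 4
|m| = 4, so m = 4 or m = −4.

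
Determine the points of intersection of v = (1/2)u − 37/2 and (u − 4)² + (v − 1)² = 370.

Express v = (−37 + u)/2 and substitute into the circle:
5u² − 110u + 105 = 0  ⟹  u² − 22u + 21 = 0
u = 21 or u = 1, giving (21, −8) and (1, −18).

(1, −18) and (21, −8)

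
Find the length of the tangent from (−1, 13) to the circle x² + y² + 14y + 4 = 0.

Centre (0, −7), r² = 45. |PO|² = (−1)² + (20)² = 401.
Power of the point: PT² = |PO|² − r² = 356, so PT = 2√89.

2√89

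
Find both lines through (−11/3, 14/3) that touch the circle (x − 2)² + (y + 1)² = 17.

4x + y = −10 and x + 4y = 15

Write the tangent as mx − y + (14/3 − m·(−11/3)) = 0 and set its distance from the centre to √17:
(17/3m − (−17/3))² = 17(m² + 1)
4m² + 17m + 4 = 0, so m = −4 or m = −1/4.
With m = −4: 4x + y = −10. With m = −1/4: x + 4y = 15.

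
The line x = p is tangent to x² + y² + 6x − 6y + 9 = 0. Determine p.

Tangency holds when the distance from the centre (−3, 3) to the line equals the radius 3:
|1·(−3) + 0·3 − p| / √1 = 3
|p − (−3)| = 3, so p = 0 or p = −6.

p = −6 or p = 0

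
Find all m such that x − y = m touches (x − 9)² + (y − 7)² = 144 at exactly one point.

m = 2 ± 12√2

For a tangent, require d(centre, line) = r = 12.
|1·9 − 1·7 − m| / √2 = 12
|m − (2)| = 12√2.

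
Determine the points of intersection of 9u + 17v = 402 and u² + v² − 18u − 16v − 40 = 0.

From the line, v = (402 − 9u)/17. Substituting:
370u² − 9990u + 40700 = 0  ⟹  u² − 27u + 110 = 0
u = 22 or u = 5, giving (22, 12) and (5, 21).

(5, 21) and (22, 12)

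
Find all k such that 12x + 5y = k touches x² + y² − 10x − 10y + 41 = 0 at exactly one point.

For a tangent, require d(centre, line) = r = 3.
|12·5 + 5·5 − k| / √169 = 3
|k − (85)| = 3·13, so k = 124 or k = 46.

k = 46 or k = 124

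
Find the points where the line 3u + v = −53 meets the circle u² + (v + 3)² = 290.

Substitute v = −3u − 53:
10u² + 300u + 2210 = 0  ⟹  u² + 30u + 221 = 0
u = −13 or u = −17, giving (−13, −14) and (−17, −2).

(−17, −2) and (−13, −14)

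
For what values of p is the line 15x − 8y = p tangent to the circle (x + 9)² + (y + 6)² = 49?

p = −206 or p = 32

Tangency holds when the distance from the centre (−9, −6) to the line equals the radius 7:
|15·(−9) − 8·(−6) − p| / √289 = 7
|p − (−87)| = 7·17, so p = 32 or p = −206.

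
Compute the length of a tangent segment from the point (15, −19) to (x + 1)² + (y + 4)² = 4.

With centre O = (−1, −4), |OP|² = 481 and r² = 4.
By the tangent–radius right angle, tangent length = √(|PO|² − r²) = √477 = 3√53.

3√53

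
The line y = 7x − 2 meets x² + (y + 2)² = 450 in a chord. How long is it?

30√2

Substitute y = 7x − 2:
50x² − 450 = 0  ⟹  x² − 9 = 0
x = 3 or x = −3, giving (3, 19) and (−3, −23).
Chord length = distance between (3, 19) and (−3, −23) = √1800 = 30√2.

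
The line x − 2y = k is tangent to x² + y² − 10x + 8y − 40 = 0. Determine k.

Tangency holds when the distance from the centre (5, −4) to the line equals the radius 9:
|1·5 − 2·(−4) − k| / √5 = 9
|k − (13)| = 9√5.

k = 13 ± 9√5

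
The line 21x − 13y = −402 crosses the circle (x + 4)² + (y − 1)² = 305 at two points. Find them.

(−21, −3) and (−8, 18)

Substitute y = (402 + 21x)/13:
610x² + 17690x + 102480 = 0  ⟹  x² + 29x + 168 = 0
x = −8 or x = −21, giving (−8, 18) and (−21, −3).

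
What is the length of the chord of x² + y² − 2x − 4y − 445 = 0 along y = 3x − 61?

Substitute y = 3x − 61:
10x² − 380x + 3520 = 0  ⟹  x² − 38x + 352 = 0
x = 22 or x = 16, giving (22, 5) and (16, −13).
|(22, 5) − (16, −13)| = √((6)² + (18)²) = 6√10.

6√10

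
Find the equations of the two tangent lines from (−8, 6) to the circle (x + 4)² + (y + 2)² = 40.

3x − y = −30 and x + 3y = 10

A line y − (6) = m(x − (−8)) is tangent when its distance from (−4, −2) is 2√10:
(4m − (−8))² = 40(m² + 1)
3m² − 8m − 3 = 0, so m = 3 or m = −1/3.
With m = 3: 3x − y = −30. With m = −1/3: x + 3y = 10.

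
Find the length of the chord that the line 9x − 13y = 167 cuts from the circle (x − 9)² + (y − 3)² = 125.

5√10

The distance from (9, 3) to the line is 125/√250, and r² = 125.
Chord = 2√(r² − d²) = 2·√(125/2) = 5√10.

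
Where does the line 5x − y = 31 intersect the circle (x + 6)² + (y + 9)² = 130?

(3, −16) and (5, −6)

Substitute y = 5x − 31:
26x² − 208x + 390 = 0  ⟹  x² − 8x + 15 = 0
x = 5 or x = 3, giving (5, −6) and (3, −16).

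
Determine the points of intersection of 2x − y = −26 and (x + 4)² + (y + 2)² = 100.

From the line, y = 2x + 26. Substituting:
5x² + 120x + 700 = 0  ⟹  x² + 24x + 140 = 0
x = −10 or x = −14, giving (−10, 6) and (−14, −2).

(−14, −2) and (−10, 6)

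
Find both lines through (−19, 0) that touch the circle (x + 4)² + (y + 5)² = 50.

Let a tangent through (−19, 0) have slope m. Its distance from (−4, −5) must equal 5√2:
[m·(15) − (−5)]² = 50(m² + 1)
7m² + 6m − 1 = 0, so m = 1/7 or m = −1.
Through (−19, 0) these give x − 7y = −19 and x + y = −19.

x − 7y = −19 and x + y = −19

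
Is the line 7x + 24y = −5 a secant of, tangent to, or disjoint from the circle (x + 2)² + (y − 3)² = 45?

secant

Substituting the line into the circle gives 625x² + 3382x − 17687 = 0.
Discriminant = (3382)² − 4·625·(−17687) = 55655424 > 0.
Two real roots: the line is a secant.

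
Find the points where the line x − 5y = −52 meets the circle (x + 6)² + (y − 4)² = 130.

(−17, 7) and (3, 11)

Substitute y = (52 + x)/5:
26x² + 364x − 1326 = 0  ⟹  x² + 14x − 51 = 0
x = 3 or x = −17, giving (3, 11) and (−17, 7).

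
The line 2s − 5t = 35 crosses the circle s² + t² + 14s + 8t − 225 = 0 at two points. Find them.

(−20, −15) and (10, −3)

Substitute t = (−35 + 2s)/5:
29s² + 290s − 5800 = 0  ⟹  s² + 10s − 200 = 0
s = 10 or s = −20, giving (10, −3) and (−20, −15).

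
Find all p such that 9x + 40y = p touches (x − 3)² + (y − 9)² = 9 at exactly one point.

For a tangent, require d(centre, line) = r = 3.
|9·3 + 40·9 − p| / √1681 = 3
|p − (387)| = 3·41, so p = 510 or p = 264.

p = 264 or p = 510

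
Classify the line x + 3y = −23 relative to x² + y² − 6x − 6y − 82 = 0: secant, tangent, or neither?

Substituting the line into the circle gives 10x² + 10x + 205 = 0.
Discriminant = (10)² − 4·10·(205) = −8100 < 0.
No real roots: the line does not meet the circle.

neither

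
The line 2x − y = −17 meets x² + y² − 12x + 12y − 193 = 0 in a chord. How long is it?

Substitute y = 2x + 17:
5x² + 80x + 300 = 0  ⟹  x² + 16x + 60 = 0
x = −6 or x = −10, giving (−6, 5) and (−10, −3).
|(−6, 5) − (−10, −3)| = √((4)² + (8)²) = 4√5.

4√5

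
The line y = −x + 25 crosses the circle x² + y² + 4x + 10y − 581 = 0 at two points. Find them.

Substitute y = −x + 25:
2x² − 56x + 294 = 0  ⟹  x² − 28x + 147 = 0
x = 21 or x = 7, giving (21, 4) and (7, 18).

(7, 18) and (21, 4)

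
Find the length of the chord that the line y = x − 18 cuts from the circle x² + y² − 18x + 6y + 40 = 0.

8√2

Substitute y = x − 18:
2x² − 48x + 256 = 0  ⟹  x² − 24x + 128 = 0
x = 16 or x = 8, giving (16, −2) and (8, −10).
Chord length = distance between (16, −2) and (8, −10) = √128 = 8√2.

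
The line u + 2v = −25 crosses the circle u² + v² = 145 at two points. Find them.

(−9, −8) and (−1, −12)

Substitute v = (−25 − u)/2:
5u² + 50u + 45 = 0  ⟹  u² + 10u + 9 = 0
u = −1 or u = −9, giving (−1, −12) and (−9, −8).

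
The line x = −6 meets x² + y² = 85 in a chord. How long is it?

Centre (0, 0), r² = 85. Perpendicular distance d from centre to line = |6| / √1 = 6.
Half the chord is √(r² − d²) = √(49), so the full chord is 14.

14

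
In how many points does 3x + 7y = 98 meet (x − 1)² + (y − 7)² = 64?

d² = (3·1 + 7·7 − (98))²/58 = 1058/29; r² = 64.
Since d² < r², the line cuts the circle twice.

2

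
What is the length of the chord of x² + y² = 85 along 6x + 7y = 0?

2√85

The distance from (0, 0) to the line is 0/√85, and r² = 85.
Chord = 2√(r² − d²) = 2·√(85) = 2√85.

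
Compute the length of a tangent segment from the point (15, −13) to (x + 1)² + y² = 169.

Centre (−1, 0), r² = 169. |PO|² = (16)² + (−13)² = 425.
The tangent meets the radius at right angles, so tangent² = |PO|² − r² = 425 − 169 = 256.

16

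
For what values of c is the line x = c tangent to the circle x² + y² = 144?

c = −12 or c = 12

The line touches the circle iff its distance from (0, 0) is 12:
|1·0 + 0·0 − c| / √1 = 12
|c| = 12, so c = 12 or c = −12.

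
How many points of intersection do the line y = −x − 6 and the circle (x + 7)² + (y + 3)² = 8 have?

1

d² = (1·(−7) + 1·(−3) − (−6))²/2 = 8; r² = 8.
Since d² = r², the line is tangent.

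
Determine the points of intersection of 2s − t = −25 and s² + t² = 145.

(−12, 1) and (−8, 9)

From the line, t = 2s + 25. Substituting:
5s² + 100s + 480 = 0  ⟹  s² + 20s + 96 = 0
s = −8 or s = −12, giving (−8, 9) and (−12, 1).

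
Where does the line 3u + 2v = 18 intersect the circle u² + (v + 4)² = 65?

(4, 3) and (8, −3)

From the line, v = (18 − 3u)/2. Substituting:
13u² − 156u + 416 = 0  ⟹  u² − 12u + 32 = 0
u = 8 or u = 4, giving (8, −3) and (4, 3).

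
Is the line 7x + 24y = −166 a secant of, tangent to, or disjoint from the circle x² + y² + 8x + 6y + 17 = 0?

secant

Centre (−4, −3), r² = 8. Distance² from centre to line = (66)²/625 = 4356/625.
Since d² < r², the line cuts the circle twice.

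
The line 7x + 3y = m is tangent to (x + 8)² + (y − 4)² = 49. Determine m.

Tangency holds when the distance from the centre (−8, 4) to the line equals the radius 7:
|7·(−8) + 3·4 − m| / √58 = 7
|m − (−44)| = 7√58.

m = −44 ± 7√58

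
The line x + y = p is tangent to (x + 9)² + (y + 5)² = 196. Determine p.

For a tangent, require d(centre, line) = r = 14.
|1·(−9) + 1·(−5) − p| / √2 = 14
|p − (−14)| = 14√2.

p = −14 ± 14√2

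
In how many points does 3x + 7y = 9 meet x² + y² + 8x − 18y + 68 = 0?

0

Substituting the line into the circle gives 58x² + 716x + 2279 = 0.
Δ = 512656 − 528728 = −16072.
No real roots: the line does not meet the circle.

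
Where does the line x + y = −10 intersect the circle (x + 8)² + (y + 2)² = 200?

Substitute y = −x − 10:
2x² + 32x − 72 = 0  ⟹  x² + 16x − 36 = 0
x = 2 or x = −18, giving (2, −12) and (−18, 8).

(−18, 8) and (2, −12)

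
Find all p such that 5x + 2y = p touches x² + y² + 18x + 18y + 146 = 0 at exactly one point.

Tangency holds when the distance from the centre (−9, −9) to the line equals the radius 4:
|5·(−9) + 2·(−9) − p| / √29 = 4
|p − (−63)| = 4√29.

p = −63 ± 4√29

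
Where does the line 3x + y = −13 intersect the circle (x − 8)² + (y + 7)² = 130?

Express y = −3x − 13 and substitute into the circle:
10x² + 20x − 30 = 0  ⟹  x² + 2x − 3 = 0
x = 1 or x = −3, giving (1, −16) and (−3, −4).

(−3, −4) and (1, −16)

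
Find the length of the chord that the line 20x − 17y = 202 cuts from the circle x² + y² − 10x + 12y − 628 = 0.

Substitute y = (−202 + 20x)/17:
689x² − 6890x − 181896 = 0  ⟹  x² − 10x − 264 = 0
x = 22 or x = −12, giving (22, 14) and (−12, −26).
Chord length = distance between (22, 14) and (−12, −26) = √2756 = 2√689.

2√689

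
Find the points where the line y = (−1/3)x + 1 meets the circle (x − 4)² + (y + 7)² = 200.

Express y = (3 − x)/3 and substitute into the circle:
10x² − 120x − 1080 = 0  ⟹  x² − 12x − 108 = 0
x = 18 or x = −6, giving (18, −5) and (−6, 3).

(−6, 3) and (18, −5)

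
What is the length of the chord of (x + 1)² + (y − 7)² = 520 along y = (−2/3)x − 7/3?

12√13

Centre (−1, 7), r² = 520. Perpendicular distance d from centre to line = |26| / √13 = 26/√13.
Chord = 2√(r² − d²) = 2·√(468) = 12√13.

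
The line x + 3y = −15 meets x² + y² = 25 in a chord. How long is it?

From the line, y = (−15 − x)/3. Substituting:
10x² + 30x = 0  ⟹  x² + 3x = 0
x = 0 or x = −3, giving (0, −5) and (−3, −4).
|(0, −5) − (−3, −4)| = √((3)² + (−1)²) = √10.

√10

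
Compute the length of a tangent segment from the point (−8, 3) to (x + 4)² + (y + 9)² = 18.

√142

With centre O = (−4, −9), |OP|² = 160 and r² = 18.
Power of the point: PT² = |PO|² − r² = 142, so PT = √142.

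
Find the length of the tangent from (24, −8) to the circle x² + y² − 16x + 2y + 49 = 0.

The centre is (8, −1) and r = 4. The square of the distance from P to the centre is 256 + 49 = 305.
The tangent meets the radius at right angles, so tangent² = |PO|² − r² = 305 − 16 = 289.

17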